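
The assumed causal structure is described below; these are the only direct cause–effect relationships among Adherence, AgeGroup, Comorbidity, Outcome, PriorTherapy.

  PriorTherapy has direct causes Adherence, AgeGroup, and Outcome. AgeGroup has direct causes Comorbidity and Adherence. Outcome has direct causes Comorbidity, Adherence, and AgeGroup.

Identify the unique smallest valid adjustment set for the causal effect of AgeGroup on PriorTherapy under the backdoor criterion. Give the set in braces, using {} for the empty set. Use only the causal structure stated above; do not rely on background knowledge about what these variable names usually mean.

Variables eligible for adjustment (non-descendants of AgeGroup, excluding AgeGroup and PriorTherapy): {Adherence, Comorbidity}.
Backdoor paths from AgeGroup to PriorTherapy:
  P1: AgeGroup <- Comorbidity -> Outcome <- Adherence -> PriorTherapy
  P2: AgeGroup <- Comorbidity -> Outcome -> PriorTherapy
  P3: AgeGroup <- Adherence -> Outcome -> PriorTherapy
  P4: AgeGroup <- Adherence -> PriorTherapy
The empty set is not sufficient: P2 (AgeGroup <- Comorbidity -> Outcome -> PriorTherapy) has no collider blocking it and no conditioned non-collider, so it is open.
Try {Adherence, Comorbidity}:
  P1: blocked at fork node Comorbidity ∈ conditioning set.
  P2: blocked at fork node Comorbidity ∈ conditioning set.
  P3: blocked at fork node Adherence ∈ conditioning set.
  P4: blocked at fork node Adherence ∈ conditioning set.
{Adherence, Comorbidity} contains no descendant of AgeGroup and blocks every backdoor path.
Every element of {Adherence, Comorbidity} is needed (dropping Adherence leaves P3 open; dropping Comorbidity leaves P2 open), so no proper subset is valid.
Among all size-2 subsets of the eligible variables, only {Adherence, Comorbidity} blocks every backdoor path, so it is the unique smallest valid adjustment set.

{Adherence, Comorbidity}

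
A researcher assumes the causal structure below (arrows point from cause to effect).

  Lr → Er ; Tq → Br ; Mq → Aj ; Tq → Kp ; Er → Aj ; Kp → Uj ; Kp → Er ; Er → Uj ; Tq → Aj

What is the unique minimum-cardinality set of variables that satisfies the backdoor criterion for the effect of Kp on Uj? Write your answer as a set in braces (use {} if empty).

Variables eligible for adjustment (non-descendants of Kp, excluding Kp and Uj): {Br, Lr, Mq, Tq}.
Backdoor paths from Kp to Uj:
  P1: Kp <- Tq -> Aj <- Er -> Uj
Each backdoor path contains an unconditioned collider, so every path is already blocked with the empty conditioning set:
  P1: blocked at collider Aj (neither it nor any descendant is in the conditioning set).
The empty set is therefore the unique smallest valid set.

{}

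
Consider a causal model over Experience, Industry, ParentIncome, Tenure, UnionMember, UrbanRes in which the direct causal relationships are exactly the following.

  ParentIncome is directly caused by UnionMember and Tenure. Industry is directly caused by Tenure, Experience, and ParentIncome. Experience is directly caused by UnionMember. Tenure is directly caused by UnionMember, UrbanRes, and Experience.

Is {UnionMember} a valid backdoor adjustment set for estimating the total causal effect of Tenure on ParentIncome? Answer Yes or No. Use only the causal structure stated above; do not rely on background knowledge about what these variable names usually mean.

Yes

Backdoor paths from Tenure to ParentIncome (paths whose first edge points into Tenure):
  P1: Tenure <- UnionMember -> Experience -> Industry <- ParentIncome
  P2: Tenure <- UnionMember -> ParentIncome
  P3: Tenure <- Experience <- UnionMember -> ParentIncome
  P4: Tenure <- Experience -> Industry <- ParentIncome
Condition 1 (no descendant of Tenure in the set): holds — descendants of Tenure are {Industry, ParentIncome}; none are in {UnionMember}.
Condition 2 (every backdoor path blocked by {UnionMember}):
  P1: blocked at fork node UnionMember ∈ conditioning set.
  P2: blocked at fork node UnionMember ∈ conditioning set.
  P3: blocked at fork node UnionMember ∈ conditioning set.
  P4: blocked at collider Industry (neither it nor any descendant is in the conditioning set).
{UnionMember} satisfies the backdoor criterion.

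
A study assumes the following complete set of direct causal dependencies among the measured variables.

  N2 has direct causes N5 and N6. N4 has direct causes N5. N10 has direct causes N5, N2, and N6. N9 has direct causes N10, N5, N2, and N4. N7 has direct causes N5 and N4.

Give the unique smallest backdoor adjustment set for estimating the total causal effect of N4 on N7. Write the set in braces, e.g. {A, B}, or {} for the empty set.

Variables eligible for adjustment (non-descendants of N4, excluding N4 and N7): {N10, N2, N5, N6}.
Backdoor paths from N4 to N7:
  P1: N4 <- N5 -> N7
The empty set is not sufficient: P1 (N4 <- N5 -> N7) has no collider blocking it and no conditioned non-collider, so it is open.
Try {N5}:
  P1: blocked at fork node N5 ∈ conditioning set.
{N5} contains no descendant of N4 and blocks every backdoor path.
No other singleton works — e.g. {N6} leaves P1 open — so {N5} is the unique smallest valid adjustment set.

{N5}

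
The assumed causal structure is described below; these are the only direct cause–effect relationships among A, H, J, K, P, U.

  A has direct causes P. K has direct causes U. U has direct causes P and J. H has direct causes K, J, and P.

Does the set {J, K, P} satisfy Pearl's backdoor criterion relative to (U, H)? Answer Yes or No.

No

Backdoor paths from U to H (paths whose first edge points into U):
  P1: U <- P -> H
  P2: U <- J -> H
Condition 1 (no descendant of U in the set): FAILS — K is a descendant of U.
Condition 2 (every backdoor path blocked by {J, K, P}):
  P1: blocked at fork node P ∈ conditioning set.
  P2: blocked at fork node J ∈ conditioning set.
{J, K, P} does not satisfy the backdoor criterion.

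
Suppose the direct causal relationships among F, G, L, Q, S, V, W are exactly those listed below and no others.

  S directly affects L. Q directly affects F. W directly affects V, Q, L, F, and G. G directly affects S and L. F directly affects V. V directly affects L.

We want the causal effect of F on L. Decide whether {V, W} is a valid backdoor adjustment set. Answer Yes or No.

No

Backdoor paths from F to L (paths whose first edge points into F):
  P1: F <- W -> V -> L
  P2: F <- W -> G -> S -> L
  P3: F <- W -> G -> L
  P4: F <- W -> L
  P5: F <- Q <- W -> V -> L
  P6: F <- Q <- W -> G -> S -> L
  P7: F <- Q <- W -> G -> L
  P8: F <- Q <- W -> L
Condition 1 (no descendant of F in the set): FAILS — V is a descendant of F.
Condition 2 (every backdoor path blocked by {V, W}):
  P1: blocked at fork node W ∈ conditioning set.
  P2: blocked at fork node W ∈ conditioning set.
  P3: blocked at fork node W ∈ conditioning set.
  P4: blocked at fork node W ∈ conditioning set.
  P5: blocked at fork node W ∈ conditioning set.
  P6: blocked at fork node W ∈ conditioning set.
  P7: blocked at fork node W ∈ conditioning set.
  P8: blocked at fork node W ∈ conditioning set.
{V, W} does not satisfy the backdoor criterion.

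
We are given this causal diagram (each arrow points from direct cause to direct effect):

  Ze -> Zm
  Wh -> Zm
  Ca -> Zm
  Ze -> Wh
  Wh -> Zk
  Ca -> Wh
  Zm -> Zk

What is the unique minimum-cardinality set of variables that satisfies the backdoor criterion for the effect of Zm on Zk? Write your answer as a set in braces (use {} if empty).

{Wh}

Variables eligible for adjustment (non-descendants of Zm, excluding Zm and Zk): {Ca, Wh, Ze}.
Backdoor paths from Zm to Zk:
  P1: Zm <- Ca -> Wh -> Zk
  P2: Zm <- Ze -> Wh -> Zk
  P3: Zm <- Wh -> Zk
The empty set is not sufficient: P1 (Zm <- Ca -> Wh -> Zk) has no collider blocking it and no conditioned non-collider, so it is open.
Try {Wh}:
  P1: blocked at chain node Wh ∈ conditioning set.
  P2: blocked at chain node Wh ∈ conditioning set.
  P3: blocked at fork node Wh ∈ conditioning set.
{Wh} contains no descendant of Zm and blocks every backdoor path.
No other singleton works — e.g. {Ca} leaves P2 open — so {Wh} is the unique smallest valid adjustment set.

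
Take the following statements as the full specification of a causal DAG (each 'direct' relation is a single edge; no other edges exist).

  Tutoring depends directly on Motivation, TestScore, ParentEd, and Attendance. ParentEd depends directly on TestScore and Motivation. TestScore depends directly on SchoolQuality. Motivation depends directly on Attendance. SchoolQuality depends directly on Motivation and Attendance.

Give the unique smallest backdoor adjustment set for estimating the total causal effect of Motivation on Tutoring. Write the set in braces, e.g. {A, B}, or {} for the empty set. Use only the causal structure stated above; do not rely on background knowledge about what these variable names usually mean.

{Attendance}

Variables eligible for adjustment (non-descendants of Motivation, excluding Motivation and Tutoring): {Attendance}.
Backdoor paths from Motivation to Tutoring:
  P1: Motivation <- Attendance -> SchoolQuality -> TestScore -> ParentEd -> Tutoring
  P2: Motivation <- Attendance -> SchoolQuality -> TestScore -> Tutoring
  P3: Motivation <- Attendance -> Tutoring
The empty set is not sufficient: P1 (Motivation <- Attendance -> SchoolQuality -> TestScore -> ParentEd -> Tutoring) has no collider blocking it and no conditioned non-collider, so it is open.
Try {Attendance}:
  P1: blocked at fork node Attendance ∈ conditioning set.
  P2: blocked at fork node Attendance ∈ conditioning set.
  P3: blocked at fork node Attendance ∈ conditioning set.
{Attendance} contains no descendant of Motivation and blocks every backdoor path.
{Attendance} is the unique smallest valid adjustment set.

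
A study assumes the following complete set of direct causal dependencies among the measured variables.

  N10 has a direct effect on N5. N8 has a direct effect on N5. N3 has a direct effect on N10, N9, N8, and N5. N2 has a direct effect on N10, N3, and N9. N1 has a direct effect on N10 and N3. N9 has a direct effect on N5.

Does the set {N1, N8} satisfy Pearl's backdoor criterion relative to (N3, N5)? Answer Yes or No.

No

Backdoor paths from N3 to N5 (paths whose first edge points into N3):
  P1: N3 <- N2 -> N10 -> N5
  P2: N3 <- N2 -> N9 -> N5
  P3: N3 <- N1 -> N10 <- N2 -> N9 -> N5
  P4: N3 <- N1 -> N10 -> N5
Condition 1 (no descendant of N3 in the set): FAILS — N8 is a descendant of N3.
Condition 2 (every backdoor path blocked by {N1, N8}):
  P1: open — no interior node is in the conditioning set.
  P2: open — no interior node is in the conditioning set.
  P3: blocked at fork node N1 ∈ conditioning set.
  P4: blocked at fork node N1 ∈ conditioning set.
{N1, N8} does not satisfy the backdoor criterion.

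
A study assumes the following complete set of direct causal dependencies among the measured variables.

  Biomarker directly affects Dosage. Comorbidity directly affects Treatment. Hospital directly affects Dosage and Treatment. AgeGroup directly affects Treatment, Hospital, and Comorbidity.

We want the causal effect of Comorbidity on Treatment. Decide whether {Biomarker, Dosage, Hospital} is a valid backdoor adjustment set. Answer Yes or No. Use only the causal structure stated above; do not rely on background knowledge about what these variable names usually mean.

No

Backdoor paths from Comorbidity to Treatment (paths whose first edge points into Comorbidity):
  P1: Comorbidity <- AgeGroup -> Hospital -> Treatment
  P2: Comorbidity <- AgeGroup -> Treatment
Condition 1 (no descendant of Comorbidity in the set): holds — descendants of Comorbidity are {Treatment}; none are in {Biomarker, Dosage, Hospital}.
Condition 2 (every backdoor path blocked by {Biomarker, Dosage, Hospital}):
  P1: blocked at chain node Hospital ∈ conditioning set.
  P2: open — no interior node is in the conditioning set.
{Biomarker, Dosage, Hospital} does not satisfy the backdoor criterion.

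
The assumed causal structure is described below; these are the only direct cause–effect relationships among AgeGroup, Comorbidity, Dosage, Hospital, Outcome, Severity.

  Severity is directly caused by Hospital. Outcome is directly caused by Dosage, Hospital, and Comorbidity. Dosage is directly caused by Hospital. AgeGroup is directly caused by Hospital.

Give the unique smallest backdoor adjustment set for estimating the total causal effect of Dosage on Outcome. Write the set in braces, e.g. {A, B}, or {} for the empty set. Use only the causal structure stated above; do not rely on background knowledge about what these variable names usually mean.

Variables eligible for adjustment (non-descendants of Dosage, excluding Dosage and Outcome): {AgeGroup, Comorbidity, Hospital, Severity}.
Backdoor paths from Dosage to Outcome:
  P1: Dosage <- Hospital -> Outcome
The empty set is not sufficient: P1 (Dosage <- Hospital -> Outcome) has no collider blocking it and no conditioned non-collider, so it is open.
Try {Hospital}:
  P1: blocked at fork node Hospital ∈ conditioning set.
{Hospital} contains no descendant of Dosage and blocks every backdoor path.
No other singleton works — e.g. {Severity} leaves P1 open — so {Hospital} is the unique smallest valid adjustment set.

{Hospital}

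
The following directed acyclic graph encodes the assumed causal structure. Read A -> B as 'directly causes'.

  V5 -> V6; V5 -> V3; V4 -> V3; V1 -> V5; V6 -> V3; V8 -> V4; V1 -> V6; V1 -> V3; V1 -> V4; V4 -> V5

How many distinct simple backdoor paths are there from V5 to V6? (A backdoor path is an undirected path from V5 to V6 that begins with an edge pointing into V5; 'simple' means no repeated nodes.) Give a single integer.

7

A backdoor path from V5 to V6 is any simple undirected path whose first edge points into V5 (i.e. leaves V5 via a parent).
Parents of V5: {V1, V4}.
Enumerating:
  P1: V5 <- V1 -> V4 -> V3 <- V6
  P2: V5 <- V1 -> V6
  P3: V5 <- V1 -> V3 <- V6
  P4: V5 <- V4 <- V1 -> V6
  P5: V5 <- V4 <- V1 -> V3 <- V6
  P6: V5 <- V4 -> V3 <- V1 -> V6
  P7: V5 <- V4 -> V3 <- V6
That exhausts the simple backdoor paths. Count: 7.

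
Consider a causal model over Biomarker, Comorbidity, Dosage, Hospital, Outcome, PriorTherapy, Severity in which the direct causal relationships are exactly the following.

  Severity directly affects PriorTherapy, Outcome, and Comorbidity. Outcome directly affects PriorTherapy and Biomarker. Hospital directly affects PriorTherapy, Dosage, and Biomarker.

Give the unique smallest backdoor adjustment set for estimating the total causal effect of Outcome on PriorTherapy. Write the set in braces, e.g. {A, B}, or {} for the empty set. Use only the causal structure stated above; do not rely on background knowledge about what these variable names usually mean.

Variables eligible for adjustment (non-descendants of Outcome, excluding Outcome and PriorTherapy): {Comorbidity, Dosage, Hospital, Severity}.
Backdoor paths from Outcome to PriorTherapy:
  P1: Outcome <- Severity -> PriorTherapy
The empty set is not sufficient: P1 (Outcome <- Severity -> PriorTherapy) has no collider blocking it and no conditioned non-collider, so it is open.
Try {Severity}:
  P1: blocked at fork node Severity ∈ conditioning set.
{Severity} contains no descendant of Outcome and blocks every backdoor path.
No other singleton works — e.g. {Comorbidity} leaves P1 open — so {Severity} is the unique smallest valid adjustment set.

{Severity}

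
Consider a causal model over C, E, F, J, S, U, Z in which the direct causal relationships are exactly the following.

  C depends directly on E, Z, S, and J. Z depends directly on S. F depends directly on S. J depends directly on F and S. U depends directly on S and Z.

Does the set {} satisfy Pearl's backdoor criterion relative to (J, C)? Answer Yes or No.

No

Backdoor paths from J to C (paths whose first edge points into J):
  P1: J <- S -> Z -> C
  P2: J <- S -> C
  P3: J <- S -> U <- Z -> C
  P4: J <- F <- S -> Z -> C
  P5: J <- F <- S -> C
  P6: J <- F <- S -> U <- Z -> C
Condition 1 (no descendant of J in the set): holds — descendants of J are {C}; none are in {}.
Condition 2 (every backdoor path blocked by {}):
  P1: open — no interior node is in the conditioning set.
  P2: open — no interior node is in the conditioning set.
  P3: blocked at collider U (neither it nor any descendant is in the conditioning set).
  P4: open — no interior node is in the conditioning set.
  P5: open — no interior node is in the conditioning set.
  P6: blocked at collider U (neither it nor any descendant is in the conditioning set).
{} does not satisfy the backdoor criterion.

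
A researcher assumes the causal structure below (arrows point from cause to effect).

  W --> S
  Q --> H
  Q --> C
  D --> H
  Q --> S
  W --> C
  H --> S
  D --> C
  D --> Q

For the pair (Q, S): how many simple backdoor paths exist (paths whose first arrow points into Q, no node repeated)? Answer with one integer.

2

A backdoor path from Q to S is any simple undirected path whose first edge points into Q (i.e. leaves Q via a parent).
Parents of Q: {D}.
Enumerating:
  P1: Q <- D -> H -> S
  P2: Q <- D -> C <- W -> S
That exhausts the simple backdoor paths. Count: 2.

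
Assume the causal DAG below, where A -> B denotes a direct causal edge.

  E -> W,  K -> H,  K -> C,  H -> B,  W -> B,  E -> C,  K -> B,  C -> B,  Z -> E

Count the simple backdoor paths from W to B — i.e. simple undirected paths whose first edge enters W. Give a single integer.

A backdoor path from W to B is any simple undirected path whose first edge points into W (i.e. leaves W via a parent).
Parents of W: {E}.
Enumerating:
  P1: W <- E -> C <- K -> H -> B
  P2: W <- E -> C <- K -> B
  P3: W <- E -> C -> B
That exhausts the simple backdoor paths. Count: 3.

3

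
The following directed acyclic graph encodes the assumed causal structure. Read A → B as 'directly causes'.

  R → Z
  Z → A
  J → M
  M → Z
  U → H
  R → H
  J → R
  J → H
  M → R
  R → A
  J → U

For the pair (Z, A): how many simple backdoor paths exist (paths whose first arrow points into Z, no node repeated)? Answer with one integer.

A backdoor path from Z to A is any simple undirected path whose first edge points into Z (i.e. leaves Z via a parent).
Parents of Z: {M, R}.
Enumerating:
  P1: Z <- M <- J -> U -> H <- R -> A
  P2: Z <- M <- J -> R -> A
  P3: Z <- M <- J -> H <- R -> A
  P4: Z <- M -> R -> A
  P5: Z <- R -> A
That exhausts the simple backdoor paths. Count: 5.

5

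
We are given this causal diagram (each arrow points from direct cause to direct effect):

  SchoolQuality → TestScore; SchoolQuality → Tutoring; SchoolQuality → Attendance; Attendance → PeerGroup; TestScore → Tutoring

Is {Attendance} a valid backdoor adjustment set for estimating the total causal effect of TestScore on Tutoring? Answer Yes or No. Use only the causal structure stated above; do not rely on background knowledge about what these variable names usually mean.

Backdoor paths from TestScore to Tutoring (paths whose first edge points into TestScore):
  P1: TestScore <- SchoolQuality -> Tutoring
Condition 1 (no descendant of TestScore in the set): holds — descendants of TestScore are {Tutoring}; none are in {Attendance}.
Condition 2 (every backdoor path blocked by {Attendance}):
  P1: open — no interior node is in the conditioning set.
{Attendance} does not satisfy the backdoor criterion.

No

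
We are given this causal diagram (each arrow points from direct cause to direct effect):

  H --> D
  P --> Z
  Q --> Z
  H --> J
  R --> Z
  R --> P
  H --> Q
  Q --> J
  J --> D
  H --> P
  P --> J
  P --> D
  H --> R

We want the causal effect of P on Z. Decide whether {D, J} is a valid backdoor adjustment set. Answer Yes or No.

No

Backdoor paths from P to Z (paths whose first edge points into P):
  P1: P <- H -> R -> Z
  P2: P <- H -> Q -> Z
  P3: P <- H -> J <- Q -> Z
  P4: P <- H -> D <- J <- Q -> Z
  P5: P <- R <- H -> Q -> Z
  P6: P <- R <- H -> J <- Q -> Z
  P7: P <- R <- H -> D <- J <- Q -> Z
  P8: P <- R -> Z
Condition 1 (no descendant of P in the set): FAILS — D and J are descendants of P.
Condition 2 (every backdoor path blocked by {D, J}):
  P1: open — no interior node is in the conditioning set.
  P2: open — no interior node is in the conditioning set.
  P3: open — collider(s) J are conditioned on (or have a conditioned descendant) and no non-collider on the path is in the set.
  P4: blocked at chain node J ∈ conditioning set.
  P5: open — no interior node is in the conditioning set.
  P6: open — collider(s) J are conditioned on (or have a conditioned descendant) and no non-collider on the path is in the set.
  P7: blocked at chain node J ∈ conditioning set.
  P8: open — no interior node is in the conditioning set.
{D, J} does not satisfy the backdoor criterion.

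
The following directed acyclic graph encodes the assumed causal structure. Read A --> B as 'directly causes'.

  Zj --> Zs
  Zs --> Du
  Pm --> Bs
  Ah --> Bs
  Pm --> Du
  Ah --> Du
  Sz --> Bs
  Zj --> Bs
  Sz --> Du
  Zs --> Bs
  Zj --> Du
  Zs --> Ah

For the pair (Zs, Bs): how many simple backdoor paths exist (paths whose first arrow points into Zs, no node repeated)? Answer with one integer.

A backdoor path from Zs to Bs is any simple undirected path whose first edge points into Zs (i.e. leaves Zs via a parent).
Parents of Zs: {Zj}.
Enumerating:
  P1: Zs <- Zj -> Bs
  P2: Zs <- Zj -> Du <- Pm -> Bs
  P3: Zs <- Zj -> Du <- Sz -> Bs
  P4: Zs <- Zj -> Du <- Ah -> Bs
That exhausts the simple backdoor paths. Count: 4.

4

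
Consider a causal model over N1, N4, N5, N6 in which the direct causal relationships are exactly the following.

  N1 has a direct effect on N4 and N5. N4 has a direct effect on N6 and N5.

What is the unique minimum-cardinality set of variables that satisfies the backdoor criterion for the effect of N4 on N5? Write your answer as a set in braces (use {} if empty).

Variables eligible for adjustment (non-descendants of N4, excluding N4 and N5): {N1}.
Backdoor paths from N4 to N5:
  P1: N4 <- N1 -> N5
The empty set is not sufficient: P1 (N4 <- N1 -> N5) has no collider blocking it and no conditioned non-collider, so it is open.
Try {N1}:
  P1: blocked at fork node N1 ∈ conditioning set.
{N1} contains no descendant of N4 and blocks every backdoor path.
{N1} is the unique smallest valid adjustment set.

{N1}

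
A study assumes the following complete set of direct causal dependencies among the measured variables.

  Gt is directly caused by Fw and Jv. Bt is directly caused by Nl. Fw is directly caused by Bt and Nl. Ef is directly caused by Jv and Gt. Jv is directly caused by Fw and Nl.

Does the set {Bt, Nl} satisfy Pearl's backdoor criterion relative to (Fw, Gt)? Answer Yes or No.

Yes

Backdoor paths from Fw to Gt (paths whose first edge points into Fw):
  P1: Fw <- Nl -> Jv -> Gt
  P2: Fw <- Nl -> Jv -> Ef <- Gt
  P3: Fw <- Bt <- Nl -> Jv -> Gt
  P4: Fw <- Bt <- Nl -> Jv -> Ef <- Gt
Condition 1 (no descendant of Fw in the set): holds — descendants of Fw are {Ef, Gt, Jv}; none are in {Bt, Nl}.
Condition 2 (every backdoor path blocked by {Bt, Nl}):
  P1: blocked at fork node Nl ∈ conditioning set.
  P2: blocked at fork node Nl ∈ conditioning set.
  P3: blocked at chain node Bt ∈ conditioning set.
  P4: blocked at chain node Bt ∈ conditioning set.
{Bt, Nl} satisfies the backdoor criterion.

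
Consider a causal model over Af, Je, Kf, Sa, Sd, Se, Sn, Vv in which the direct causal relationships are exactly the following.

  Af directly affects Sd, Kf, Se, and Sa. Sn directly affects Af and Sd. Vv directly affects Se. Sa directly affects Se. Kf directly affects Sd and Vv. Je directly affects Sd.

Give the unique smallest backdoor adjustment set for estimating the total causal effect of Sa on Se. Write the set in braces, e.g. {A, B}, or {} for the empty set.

{Af}

Variables eligible for adjustment (non-descendants of Sa, excluding Sa and Se): {Af, Je, Kf, Sd, Sn, Vv}.
Backdoor paths from Sa to Se:
  P1: Sa <- Af <- Sn -> Sd <- Kf -> Vv -> Se
  P2: Sa <- Af -> Kf -> Vv -> Se
  P3: Sa <- Af -> Sd <- Kf -> Vv -> Se
  P4: Sa <- Af -> Se
The empty set is not sufficient: P2 (Sa <- Af -> Kf -> Vv -> Se) has no collider blocking it and no conditioned non-collider, so it is open.
Try {Af}:
  P1: blocked at chain node Af ∈ conditioning set.
  P2: blocked at fork node Af ∈ conditioning set.
  P3: blocked at fork node Af ∈ conditioning set.
  P4: blocked at fork node Af ∈ conditioning set.
{Af} contains no descendant of Sa and blocks every backdoor path.
No other singleton works — e.g. {Je} leaves P2 open — so {Af} is the unique smallest valid adjustment set.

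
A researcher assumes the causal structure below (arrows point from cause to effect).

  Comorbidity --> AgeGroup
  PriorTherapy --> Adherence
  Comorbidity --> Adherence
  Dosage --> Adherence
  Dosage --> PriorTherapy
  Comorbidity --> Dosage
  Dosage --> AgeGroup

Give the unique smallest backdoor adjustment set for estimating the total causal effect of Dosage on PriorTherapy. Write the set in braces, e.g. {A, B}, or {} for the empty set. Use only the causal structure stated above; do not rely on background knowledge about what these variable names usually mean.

{}

Variables eligible for adjustment (non-descendants of Dosage, excluding Dosage and PriorTherapy): {Comorbidity}.
Backdoor paths from Dosage to PriorTherapy:
  P1: Dosage <- Comorbidity -> Adherence <- PriorTherapy
Each backdoor path contains an unconditioned collider, so every path is already blocked with the empty conditioning set:
  P1: blocked at collider Adherence (neither it nor any descendant is in the conditioning set).
The empty set is therefore the unique smallest valid set.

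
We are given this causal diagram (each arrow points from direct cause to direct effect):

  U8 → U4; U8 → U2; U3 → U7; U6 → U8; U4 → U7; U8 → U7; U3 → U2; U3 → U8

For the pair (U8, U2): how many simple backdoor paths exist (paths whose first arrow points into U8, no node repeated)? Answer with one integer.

A backdoor path from U8 to U2 is any simple undirected path whose first edge points into U8 (i.e. leaves U8 via a parent).
Parents of U8: {U3, U6}.
Enumerating:
  P1: U8 <- U3 -> U2
That exhausts the simple backdoor paths. Count: 1.

1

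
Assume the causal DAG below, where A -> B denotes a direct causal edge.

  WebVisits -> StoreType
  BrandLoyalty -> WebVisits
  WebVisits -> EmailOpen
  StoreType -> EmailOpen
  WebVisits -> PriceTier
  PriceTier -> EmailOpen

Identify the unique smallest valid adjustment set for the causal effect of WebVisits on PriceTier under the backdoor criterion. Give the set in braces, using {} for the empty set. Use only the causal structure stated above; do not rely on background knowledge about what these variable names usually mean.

{}

Variables eligible for adjustment (non-descendants of WebVisits, excluding WebVisits and PriceTier): {BrandLoyalty}.
Backdoor paths from WebVisits to PriceTier:
  (none)
With no backdoor paths the empty set already satisfies the criterion, and it is trivially minimal.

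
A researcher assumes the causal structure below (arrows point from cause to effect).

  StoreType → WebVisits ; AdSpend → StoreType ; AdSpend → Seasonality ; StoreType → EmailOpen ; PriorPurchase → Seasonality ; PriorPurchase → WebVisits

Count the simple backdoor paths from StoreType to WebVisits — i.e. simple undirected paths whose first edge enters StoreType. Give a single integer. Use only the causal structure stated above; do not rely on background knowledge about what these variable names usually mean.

A backdoor path from StoreType to WebVisits is any simple undirected path whose first edge points into StoreType (i.e. leaves StoreType via a parent).
Parents of StoreType: {AdSpend}.
Enumerating:
  P1: StoreType <- AdSpend -> Seasonality <- PriorPurchase -> WebVisits
That exhausts the simple backdoor paths. Count: 1.

1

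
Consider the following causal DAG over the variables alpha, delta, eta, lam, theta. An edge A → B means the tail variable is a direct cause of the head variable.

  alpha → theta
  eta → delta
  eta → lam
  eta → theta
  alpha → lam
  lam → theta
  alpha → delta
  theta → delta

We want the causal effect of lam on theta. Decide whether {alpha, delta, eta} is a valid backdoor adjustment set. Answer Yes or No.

No

Backdoor paths from lam to theta (paths whose first edge points into lam):
  P1: lam <- alpha -> theta
  P2: lam <- alpha -> delta <- eta -> theta
  P3: lam <- alpha -> delta <- theta
  P4: lam <- eta -> theta
  P5: lam <- eta -> delta <- alpha -> theta
  P6: lam <- eta -> delta <- theta
Condition 1 (no descendant of lam in the set): FAILS — delta is a descendant of lam.
Condition 2 (every backdoor path blocked by {alpha, delta, eta}):
  P1: blocked at fork node alpha ∈ conditioning set.
  P2: blocked at fork node alpha ∈ conditioning set.
  P3: blocked at fork node alpha ∈ conditioning set.
  P4: blocked at fork node eta ∈ conditioning set.
  P5: blocked at fork node eta ∈ conditioning set.
  P6: blocked at fork node eta ∈ conditioning set.
{alpha, delta, eta} does not satisfy the backdoor criterion.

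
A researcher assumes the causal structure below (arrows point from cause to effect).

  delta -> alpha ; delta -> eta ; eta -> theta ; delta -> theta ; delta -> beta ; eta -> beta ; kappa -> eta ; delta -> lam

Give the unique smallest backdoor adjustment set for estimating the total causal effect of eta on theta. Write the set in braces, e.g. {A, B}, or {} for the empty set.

{delta}

Variables eligible for adjustment (non-descendants of eta, excluding eta and theta): {alpha, delta, kappa, lam}.
Backdoor paths from eta to theta:
  P1: eta <- delta -> theta
The empty set is not sufficient: P1 (eta <- delta -> theta) has no collider blocking it and no conditioned non-collider, so it is open.
Try {delta}:
  P1: blocked at fork node delta ∈ conditioning set.
{delta} contains no descendant of eta and blocks every backdoor path.
No other singleton works — e.g. {kappa} leaves P1 open — so {delta} is the unique smallest valid adjustment set.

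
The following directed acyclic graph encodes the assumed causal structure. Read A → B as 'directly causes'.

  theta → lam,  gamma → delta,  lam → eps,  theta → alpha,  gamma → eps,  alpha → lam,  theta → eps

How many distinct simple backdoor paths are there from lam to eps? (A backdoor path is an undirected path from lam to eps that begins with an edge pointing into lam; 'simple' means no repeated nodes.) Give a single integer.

A backdoor path from lam to eps is any simple undirected path whose first edge points into lam (i.e. leaves lam via a parent).
Parents of lam: {alpha, theta}.
Enumerating:
  P1: lam <- theta -> eps
  P2: lam <- alpha <- theta -> eps
That exhausts the simple backdoor paths. Count: 2.

2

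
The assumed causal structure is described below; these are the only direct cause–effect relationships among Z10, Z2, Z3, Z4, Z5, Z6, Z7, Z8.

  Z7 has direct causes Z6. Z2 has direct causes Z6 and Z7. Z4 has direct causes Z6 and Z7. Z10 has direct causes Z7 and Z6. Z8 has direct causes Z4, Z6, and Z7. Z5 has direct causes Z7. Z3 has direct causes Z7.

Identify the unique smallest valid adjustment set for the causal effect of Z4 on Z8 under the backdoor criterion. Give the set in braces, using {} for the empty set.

Variables eligible for adjustment (non-descendants of Z4, excluding Z4 and Z8): {Z10, Z2, Z3, Z5, Z6, Z7}.
Backdoor paths from Z4 to Z8:
  P1: Z4 <- Z6 -> Z7 -> Z8
  P2: Z4 <- Z6 -> Z2 <- Z7 -> Z8
  P3: Z4 <- Z6 -> Z8
  P4: Z4 <- Z6 -> Z10 <- Z7 -> Z8
  P5: Z4 <- Z7 <- Z6 -> Z8
  P6: Z4 <- Z7 -> Z2 <- Z6 -> Z8
  P7: Z4 <- Z7 -> Z8
  P8: Z4 <- Z7 -> Z10 <- Z6 -> Z8
The empty set is not sufficient: P1 (Z4 <- Z6 -> Z7 -> Z8) has no collider blocking it and no conditioned non-collider, so it is open.
Try {Z6, Z7}:
  P1: blocked at fork node Z6 ∈ conditioning set.
  P2: blocked at fork node Z6 ∈ conditioning set.
  P3: blocked at fork node Z6 ∈ conditioning set.
  P4: blocked at fork node Z6 ∈ conditioning set.
  P5: blocked at chain node Z7 ∈ conditioning set.
  P6: blocked at fork node Z7 ∈ conditioning set.
  P7: blocked at fork node Z7 ∈ conditioning set.
  P8: blocked at fork node Z7 ∈ conditioning set.
{Z6, Z7} contains no descendant of Z4 and blocks every backdoor path.
Every element of {Z6, Z7} is needed (dropping Z6 leaves P3 open; dropping Z7 leaves P7 open), so no proper subset is valid.
Among all size-2 subsets of the eligible variables, only {Z6, Z7} blocks every backdoor path, so it is the unique smallest valid adjustment set.

{Z6, Z7}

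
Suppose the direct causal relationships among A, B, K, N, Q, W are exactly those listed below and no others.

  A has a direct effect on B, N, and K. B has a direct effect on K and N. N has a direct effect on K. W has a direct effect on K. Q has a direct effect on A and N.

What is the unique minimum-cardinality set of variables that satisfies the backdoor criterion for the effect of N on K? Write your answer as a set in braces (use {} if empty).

{A, B}

Variables eligible for adjustment (non-descendants of N, excluding N and K): {A, B, Q, W}.
Backdoor paths from N to K:
  P1: N <- Q -> A -> B -> K
  P2: N <- Q -> A -> K
  P3: N <- A -> B -> K
  P4: N <- A -> K
  P5: N <- B <- A -> K
  P6: N <- B -> K
The empty set is not sufficient: P1 (N <- Q -> A -> B -> K) has no collider blocking it and no conditioned non-collider, so it is open.
Try {A, B}:
  P1: blocked at chain node A ∈ conditioning set.
  P2: blocked at chain node A ∈ conditioning set.
  P3: blocked at fork node A ∈ conditioning set.
  P4: blocked at fork node A ∈ conditioning set.
  P5: blocked at chain node B ∈ conditioning set.
  P6: blocked at fork node B ∈ conditioning set.
{A, B} contains no descendant of N and blocks every backdoor path.
Every element of {A, B} is needed (dropping A leaves P2 open; dropping B leaves P6 open), so no proper subset is valid.
Among all size-2 subsets of the eligible variables, only {A, B} blocks every backdoor path, so it is the unique smallest valid adjustment set.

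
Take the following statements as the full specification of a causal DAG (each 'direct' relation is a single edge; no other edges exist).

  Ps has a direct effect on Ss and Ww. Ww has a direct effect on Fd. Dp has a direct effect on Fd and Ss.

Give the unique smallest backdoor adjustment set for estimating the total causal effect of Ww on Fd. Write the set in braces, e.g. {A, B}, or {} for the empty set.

Variables eligible for adjustment (non-descendants of Ww, excluding Ww and Fd): {Dp, Ps, Ss}.
Backdoor paths from Ww to Fd:
  P1: Ww <- Ps -> Ss <- Dp -> Fd
Each backdoor path contains an unconditioned collider, so every path is already blocked with the empty conditioning set:
  P1: blocked at collider Ss (neither it nor any descendant is in the conditioning set).
The empty set is therefore the unique smallest valid set.

{}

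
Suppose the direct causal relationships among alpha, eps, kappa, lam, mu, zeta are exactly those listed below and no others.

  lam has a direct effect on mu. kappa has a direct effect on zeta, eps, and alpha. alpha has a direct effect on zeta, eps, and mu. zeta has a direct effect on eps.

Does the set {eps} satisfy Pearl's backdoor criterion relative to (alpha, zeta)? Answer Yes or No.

No

Backdoor paths from alpha to zeta (paths whose first edge points into alpha):
  P1: alpha <- kappa -> zeta
  P2: alpha <- kappa -> eps <- zeta
Condition 1 (no descendant of alpha in the set): FAILS — eps is a descendant of alpha.
Condition 2 (every backdoor path blocked by {eps}):
  P1: open — no interior node is in the conditioning set.
  P2: open — collider(s) eps are conditioned on (or have a conditioned descendant) and no non-collider on the path is in the set.
{eps} does not satisfy the backdoor criterion.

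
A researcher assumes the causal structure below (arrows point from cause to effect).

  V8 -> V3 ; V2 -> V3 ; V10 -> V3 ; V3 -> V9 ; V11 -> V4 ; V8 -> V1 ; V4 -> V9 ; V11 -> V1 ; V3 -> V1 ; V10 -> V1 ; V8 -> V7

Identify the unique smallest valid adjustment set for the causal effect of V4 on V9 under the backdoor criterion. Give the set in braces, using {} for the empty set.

{}

Variables eligible for adjustment (non-descendants of V4, excluding V4 and V9): {V1, V10, V11, V2, V3, V7, V8}.
Backdoor paths from V4 to V9:
  P1: V4 <- V11 -> V1 <- V8 -> V3 -> V9
  P2: V4 <- V11 -> V1 <- V10 -> V3 -> V9
  P3: V4 <- V11 -> V1 <- V3 -> V9
Each backdoor path contains an unconditioned collider, so every path is already blocked with the empty conditioning set:
  P1: blocked at collider V1 (neither it nor any descendant is in the conditioning set).
  P2: blocked at collider V1 (neither it nor any descendant is in the conditioning set).
  P3: blocked at collider V1 (neither it nor any descendant is in the conditioning set).
The empty set is therefore the unique smallest valid set.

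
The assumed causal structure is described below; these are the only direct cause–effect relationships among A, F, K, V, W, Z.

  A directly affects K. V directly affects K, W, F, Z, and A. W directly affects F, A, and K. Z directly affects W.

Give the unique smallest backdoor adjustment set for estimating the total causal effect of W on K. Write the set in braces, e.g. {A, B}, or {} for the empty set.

Variables eligible for adjustment (non-descendants of W, excluding W and K): {V, Z}.
Backdoor paths from W to K:
  P1: W <- V -> A -> K
  P2: W <- V -> K
  P3: W <- Z <- V -> A -> K
  P4: W <- Z <- V -> K
The empty set is not sufficient: P1 (W <- V -> A -> K) has no collider blocking it and no conditioned non-collider, so it is open.
Try {V}:
  P1: blocked at fork node V ∈ conditioning set.
  P2: blocked at fork node V ∈ conditioning set.
  P3: blocked at fork node V ∈ conditioning set.
  P4: blocked at fork node V ∈ conditioning set.
{V} contains no descendant of W and blocks every backdoor path.
No other singleton works — e.g. {Z} leaves P1 open — so {V} is the unique smallest valid adjustment set.

{V}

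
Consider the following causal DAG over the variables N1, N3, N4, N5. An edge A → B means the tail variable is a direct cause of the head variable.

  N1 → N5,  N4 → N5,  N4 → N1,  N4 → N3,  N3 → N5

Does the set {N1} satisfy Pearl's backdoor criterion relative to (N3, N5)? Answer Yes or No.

No

Backdoor paths from N3 to N5 (paths whose first edge points into N3):
  P1: N3 <- N4 -> N1 -> N5
  P2: N3 <- N4 -> N5
Condition 1 (no descendant of N3 in the set): holds — descendants of N3 are {N5}; none are in {N1}.
Condition 2 (every backdoor path blocked by {N1}):
  P1: blocked at chain node N1 ∈ conditioning set.
  P2: open — no interior node is in the conditioning set.
{N1} does not satisfy the backdoor criterion.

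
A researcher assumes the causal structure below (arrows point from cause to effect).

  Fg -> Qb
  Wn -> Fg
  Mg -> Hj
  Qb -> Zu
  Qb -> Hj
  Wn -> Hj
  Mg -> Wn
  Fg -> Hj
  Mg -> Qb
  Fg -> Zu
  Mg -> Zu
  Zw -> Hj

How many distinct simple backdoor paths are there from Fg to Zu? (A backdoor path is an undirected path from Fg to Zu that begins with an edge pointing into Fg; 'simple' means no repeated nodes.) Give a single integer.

A backdoor path from Fg to Zu is any simple undirected path whose first edge points into Fg (i.e. leaves Fg via a parent).
Parents of Fg: {Wn}.
Enumerating:
  P1: Fg <- Wn <- Mg -> Qb -> Zu
  P2: Fg <- Wn <- Mg -> Hj <- Qb -> Zu
  P3: Fg <- Wn <- Mg -> Zu
  P4: Fg <- Wn -> Hj <- Mg -> Qb -> Zu
  P5: Fg <- Wn -> Hj <- Mg -> Zu
  P6: Fg <- Wn -> Hj <- Qb <- Mg -> Zu
  P7: Fg <- Wn -> Hj <- Qb -> Zu
That exhausts the simple backdoor paths. Count: 7.

7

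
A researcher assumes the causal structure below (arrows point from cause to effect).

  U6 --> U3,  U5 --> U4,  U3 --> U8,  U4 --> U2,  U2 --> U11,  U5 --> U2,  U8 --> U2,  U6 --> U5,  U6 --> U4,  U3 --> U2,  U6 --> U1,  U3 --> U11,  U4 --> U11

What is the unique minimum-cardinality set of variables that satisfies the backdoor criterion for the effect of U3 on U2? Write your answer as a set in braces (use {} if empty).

{U6}

Variables eligible for adjustment (non-descendants of U3, excluding U3 and U2): {U1, U4, U5, U6}.
Backdoor paths from U3 to U2:
  P1: U3 <- U6 -> U5 -> U4 -> U2
  P2: U3 <- U6 -> U5 -> U4 -> U11 <- U2
  P3: U3 <- U6 -> U5 -> U2
  P4: U3 <- U6 -> U4 <- U5 -> U2
  P5: U3 <- U6 -> U4 -> U2
  P6: U3 <- U6 -> U4 -> U11 <- U2
The empty set is not sufficient: P1 (U3 <- U6 -> U5 -> U4 -> U2) has no collider blocking it and no conditioned non-collider, so it is open.
Try {U6}:
  P1: blocked at fork node U6 ∈ conditioning set.
  P2: blocked at fork node U6 ∈ conditioning set.
  P3: blocked at fork node U6 ∈ conditioning set.
  P4: blocked at fork node U6 ∈ conditioning set.
  P5: blocked at fork node U6 ∈ conditioning set.
  P6: blocked at fork node U6 ∈ conditioning set.
{U6} contains no descendant of U3 and blocks every backdoor path.
No other singleton works — e.g. {U5} leaves P5 open — so {U6} is the unique smallest valid adjustment set.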